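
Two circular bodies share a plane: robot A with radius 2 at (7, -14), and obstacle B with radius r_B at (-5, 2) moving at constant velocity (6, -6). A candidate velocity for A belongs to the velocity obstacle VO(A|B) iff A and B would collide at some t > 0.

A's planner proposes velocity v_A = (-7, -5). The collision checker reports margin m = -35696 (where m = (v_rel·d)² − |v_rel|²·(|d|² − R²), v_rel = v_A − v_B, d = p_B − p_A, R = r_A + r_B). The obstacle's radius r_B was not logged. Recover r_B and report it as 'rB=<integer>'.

m = -35696
d = (-12, 16);  v_rel = (-13, 1),  |v_rel|² = 170
v_rel×d = (-13)·(16) − (1)·(-12) = -196
since m = R²·170 − (-196)²:  R² = (38416 + -35696) / 170 = 16
R = √16 = 4  ⇒  r_B = 4 − 2 = 2

rB=2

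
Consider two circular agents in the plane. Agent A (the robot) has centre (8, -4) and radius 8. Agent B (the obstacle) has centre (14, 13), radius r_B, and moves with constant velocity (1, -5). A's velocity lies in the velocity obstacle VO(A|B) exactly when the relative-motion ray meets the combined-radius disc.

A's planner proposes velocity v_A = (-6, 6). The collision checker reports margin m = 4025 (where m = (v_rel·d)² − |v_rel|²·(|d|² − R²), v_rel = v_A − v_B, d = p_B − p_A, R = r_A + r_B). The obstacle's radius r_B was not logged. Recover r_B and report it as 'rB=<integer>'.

m = 4025
d = (6, 17);  v_rel = (-7, 11),  |v_rel|² = 170
v_rel×d = (-7)·(17) − (11)·(6) = -185
since m = R²·170 − (-185)²:  R² = (34225 + 4025) / 170 = 225
R = √225 = 15  ⇒  r_B = 15 − 8 = 7

rB=7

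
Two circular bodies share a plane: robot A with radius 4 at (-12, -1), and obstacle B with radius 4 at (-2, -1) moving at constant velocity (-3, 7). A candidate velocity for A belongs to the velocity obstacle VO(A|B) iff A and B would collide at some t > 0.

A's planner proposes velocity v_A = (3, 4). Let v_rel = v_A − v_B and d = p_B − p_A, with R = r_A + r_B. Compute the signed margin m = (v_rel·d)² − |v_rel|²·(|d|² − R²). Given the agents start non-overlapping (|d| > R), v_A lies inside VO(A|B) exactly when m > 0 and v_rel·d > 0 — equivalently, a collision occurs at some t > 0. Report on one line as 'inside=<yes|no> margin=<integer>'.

d = (10, 0),  |d|² = 100;  R = 4+4 = 8,  c = 100−8² = 36
v_rel = (6, -3),  |v_rel|² = 45;  v_rel·d = (6)·(10) + (-3)·(0) = 60
45·t² − 120·t + 36 = 0  ⇒  m = 60² − 45·36 = 1980
m = 1980 > 0,  v_rel·d = 60 > 0  ⇒  inside

inside=yes margin=1980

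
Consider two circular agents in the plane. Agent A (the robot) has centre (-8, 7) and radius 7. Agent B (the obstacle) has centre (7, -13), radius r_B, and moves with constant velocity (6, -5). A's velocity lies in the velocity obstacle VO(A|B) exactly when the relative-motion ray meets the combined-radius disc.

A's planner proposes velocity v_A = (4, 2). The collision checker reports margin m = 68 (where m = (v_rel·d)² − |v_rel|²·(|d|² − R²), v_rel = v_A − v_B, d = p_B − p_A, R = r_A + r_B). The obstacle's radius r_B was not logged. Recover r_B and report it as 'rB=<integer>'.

m = 68
d = (15, -20);  v_rel = (-2, 7),  |v_rel|² = 53
v_rel×d = (-2)·(-20) − (7)·(15) = -65
since m = R²·53 − (-65)²:  R² = (4225 + 68) / 53 = 81
R = √81 = 9  ⇒  r_B = 9 − 7 = 2

rB=2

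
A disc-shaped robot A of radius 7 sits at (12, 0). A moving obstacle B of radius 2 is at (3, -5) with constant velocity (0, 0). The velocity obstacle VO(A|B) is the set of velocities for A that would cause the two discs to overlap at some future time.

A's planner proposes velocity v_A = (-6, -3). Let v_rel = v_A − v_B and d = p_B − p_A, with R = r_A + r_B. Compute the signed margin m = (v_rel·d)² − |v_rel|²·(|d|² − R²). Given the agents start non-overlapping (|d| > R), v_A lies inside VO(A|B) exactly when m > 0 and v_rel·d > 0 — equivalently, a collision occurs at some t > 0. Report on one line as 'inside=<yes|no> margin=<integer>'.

d = (-9, -5),  |d|² = 106;  R = 7+2 = 9,  c = 106−9² = 25
v_rel = (-6, -3),  |v_rel|² = 45;  v_rel·d = (-6)·(-9) + (-3)·(-5) = 69
45·t² − 138·t + 25 = 0  ⇒  m = 69² − 45·25 = 3636
m = 3636 > 0,  v_rel·d = 69 > 0  ⇒  inside

inside=yes margin=3636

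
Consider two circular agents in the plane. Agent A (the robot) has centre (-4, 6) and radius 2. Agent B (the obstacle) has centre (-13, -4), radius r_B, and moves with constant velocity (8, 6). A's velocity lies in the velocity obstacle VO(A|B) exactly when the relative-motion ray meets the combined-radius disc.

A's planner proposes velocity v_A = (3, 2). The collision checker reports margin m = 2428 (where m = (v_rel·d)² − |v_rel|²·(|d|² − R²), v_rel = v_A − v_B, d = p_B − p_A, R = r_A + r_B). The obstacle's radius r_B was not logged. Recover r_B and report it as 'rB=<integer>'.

m = 2428
d = (-9, -10);  v_rel = (-5, -4),  |v_rel|² = 41
v_rel×d = (-5)·(-10) − (-4)·(-9) = 14
since m = R²·41 − 14²:  R² = (196 + 2428) / 41 = 64
R = √64 = 8  ⇒  r_B = 8 − 2 = 6

rB=6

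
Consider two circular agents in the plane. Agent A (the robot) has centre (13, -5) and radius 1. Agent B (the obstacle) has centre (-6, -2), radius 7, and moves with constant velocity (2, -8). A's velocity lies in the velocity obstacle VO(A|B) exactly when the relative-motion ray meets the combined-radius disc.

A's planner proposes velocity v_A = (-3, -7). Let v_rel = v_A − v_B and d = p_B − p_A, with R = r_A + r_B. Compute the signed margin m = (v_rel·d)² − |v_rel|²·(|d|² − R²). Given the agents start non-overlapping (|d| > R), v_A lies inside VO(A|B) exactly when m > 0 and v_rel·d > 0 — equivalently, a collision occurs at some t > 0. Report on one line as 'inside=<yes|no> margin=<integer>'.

d = (-19, 3),  |d|² = 370;  R = 1+7 = 8,  c = 370−8² = 306
v_rel = (-5, 1),  |v_rel|² = 26;  v_rel·d = (-5)·(-19) + (1)·(3) = 98
26·t² − 196·t + 306 = 0  ⇒  m = 98² − 26·306 = 1648
m = 1648 > 0,  v_rel·d = 98 > 0  ⇒  inside

inside=yes margin=1648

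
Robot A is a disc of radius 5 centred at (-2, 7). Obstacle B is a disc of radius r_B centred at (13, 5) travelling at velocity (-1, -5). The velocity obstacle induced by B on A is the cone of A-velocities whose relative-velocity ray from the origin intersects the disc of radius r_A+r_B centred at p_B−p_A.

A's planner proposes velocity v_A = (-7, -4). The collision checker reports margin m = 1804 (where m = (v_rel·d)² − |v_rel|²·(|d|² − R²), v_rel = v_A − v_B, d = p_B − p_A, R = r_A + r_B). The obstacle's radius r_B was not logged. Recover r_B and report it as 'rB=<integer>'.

m = 1804
d = (15, -2);  v_rel = (-6, 1),  |v_rel|² = 37
v_rel×d = (-6)·(-2) − (1)·(15) = -3
since m = R²·37 − (-3)²:  R² = (9 + 1804) / 37 = 49
R = √49 = 7  ⇒  r_B = 7 − 5 = 2

rB=2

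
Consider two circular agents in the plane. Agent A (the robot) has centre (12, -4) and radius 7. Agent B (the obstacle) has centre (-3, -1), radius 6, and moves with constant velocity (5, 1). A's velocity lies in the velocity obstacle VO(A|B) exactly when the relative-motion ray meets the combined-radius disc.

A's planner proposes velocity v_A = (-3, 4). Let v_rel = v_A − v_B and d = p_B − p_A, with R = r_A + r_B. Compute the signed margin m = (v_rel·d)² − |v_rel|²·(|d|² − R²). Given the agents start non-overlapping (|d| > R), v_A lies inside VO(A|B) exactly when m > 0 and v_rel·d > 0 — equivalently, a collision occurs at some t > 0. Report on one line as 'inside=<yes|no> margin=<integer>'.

d = (-15, 3),  |d|² = 234;  R = 7+6 = 13,  c = 234−13² = 65
v_rel = (-8, 3),  |v_rel|² = 73;  v_rel·d = (-8)·(-15) + (3)·(3) = 129
73·t² − 258·t + 65 = 0  ⇒  m = 129² − 73·65 = 11896
m = 11896 > 0,  v_rel·d = 129 > 0  ⇒  inside

inside=yes margin=11896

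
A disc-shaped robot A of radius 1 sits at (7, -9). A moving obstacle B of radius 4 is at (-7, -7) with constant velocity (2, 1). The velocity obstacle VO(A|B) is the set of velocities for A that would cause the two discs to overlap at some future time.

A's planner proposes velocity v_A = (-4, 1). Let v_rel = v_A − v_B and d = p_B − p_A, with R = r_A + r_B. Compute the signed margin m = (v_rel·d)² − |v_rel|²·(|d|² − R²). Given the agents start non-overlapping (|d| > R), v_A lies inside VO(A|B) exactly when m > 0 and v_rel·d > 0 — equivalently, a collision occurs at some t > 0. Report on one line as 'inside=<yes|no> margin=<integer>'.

d = (-14, 2),  |d|² = 200;  R = 1+4 = 5,  c = 200−5² = 175
v_rel = (-6, 0),  |v_rel|² = 36;  v_rel·d = (-6)·(-14) + (0)·(2) = 84
36·t² − 168·t + 175 = 0  ⇒  m = 84² − 36·175 = 756
m = 756 > 0,  v_rel·d = 84 > 0  ⇒  inside

inside=yes margin=756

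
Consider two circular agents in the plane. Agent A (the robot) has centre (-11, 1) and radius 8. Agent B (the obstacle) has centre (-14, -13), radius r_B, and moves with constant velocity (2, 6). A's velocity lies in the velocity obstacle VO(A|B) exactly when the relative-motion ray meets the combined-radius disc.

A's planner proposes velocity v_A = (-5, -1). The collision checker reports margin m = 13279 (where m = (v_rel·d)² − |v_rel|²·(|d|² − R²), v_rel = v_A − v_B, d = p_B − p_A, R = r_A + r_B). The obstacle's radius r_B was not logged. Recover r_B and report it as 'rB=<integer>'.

m = 13279
d = (-3, -14);  v_rel = (-7, -7),  |v_rel|² = 98
v_rel×d = (-7)·(-14) − (-7)·(-3) = 77
since m = R²·98 − 77²:  R² = (5929 + 13279) / 98 = 196
R = √196 = 14  ⇒  r_B = 14 − 8 = 6

rB=6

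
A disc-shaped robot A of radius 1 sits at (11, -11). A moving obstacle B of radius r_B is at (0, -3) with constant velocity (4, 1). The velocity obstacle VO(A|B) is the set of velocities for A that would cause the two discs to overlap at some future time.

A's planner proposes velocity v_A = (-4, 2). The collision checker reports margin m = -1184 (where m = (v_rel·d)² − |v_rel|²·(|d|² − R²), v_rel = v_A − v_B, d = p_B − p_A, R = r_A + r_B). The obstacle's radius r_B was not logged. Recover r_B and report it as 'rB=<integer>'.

m = -1184
d = (-11, 8);  v_rel = (-8, 1),  |v_rel|² = 65
v_rel×d = (-8)·(8) − (1)·(-11) = -53
since m = R²·65 − (-53)²:  R² = (2809 + -1184) / 65 = 25
R = √25 = 5  ⇒  r_B = 5 − 1 = 4

rB=4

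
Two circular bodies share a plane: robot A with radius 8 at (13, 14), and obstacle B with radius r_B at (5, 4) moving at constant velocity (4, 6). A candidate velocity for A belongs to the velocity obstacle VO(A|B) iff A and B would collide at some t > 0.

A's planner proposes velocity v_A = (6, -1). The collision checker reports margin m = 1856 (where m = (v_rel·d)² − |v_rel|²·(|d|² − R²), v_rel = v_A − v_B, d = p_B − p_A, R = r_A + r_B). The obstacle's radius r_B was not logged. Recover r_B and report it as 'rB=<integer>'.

m = 1856
d = (-8, -10);  v_rel = (2, -7),  |v_rel|² = 53
v_rel×d = (2)·(-10) − (-7)·(-8) = -76
since m = R²·53 − (-76)²:  R² = (5776 + 1856) / 53 = 144
R = √144 = 12  ⇒  r_B = 12 − 8 = 4

rB=4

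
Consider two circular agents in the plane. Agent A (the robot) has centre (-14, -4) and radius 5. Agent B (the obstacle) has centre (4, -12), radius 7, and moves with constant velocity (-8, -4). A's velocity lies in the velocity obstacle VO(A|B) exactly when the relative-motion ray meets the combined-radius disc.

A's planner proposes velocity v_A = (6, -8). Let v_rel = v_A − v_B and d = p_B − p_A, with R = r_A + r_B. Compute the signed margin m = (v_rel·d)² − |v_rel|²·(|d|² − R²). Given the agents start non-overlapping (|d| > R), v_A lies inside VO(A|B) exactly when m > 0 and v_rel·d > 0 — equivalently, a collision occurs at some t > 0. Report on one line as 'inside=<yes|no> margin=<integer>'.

d = (18, -8),  |d|² = 388;  R = 5+7 = 12,  c = 388−12² = 244
v_rel = (14, -4),  |v_rel|² = 212;  v_rel·d = (14)·(18) + (-4)·(-8) = 284
212·t² − 568·t + 244 = 0  ⇒  m = 284² − 212·244 = 28928
m = 28928 > 0,  v_rel·d = 284 > 0  ⇒  inside

inside=yes margin=28928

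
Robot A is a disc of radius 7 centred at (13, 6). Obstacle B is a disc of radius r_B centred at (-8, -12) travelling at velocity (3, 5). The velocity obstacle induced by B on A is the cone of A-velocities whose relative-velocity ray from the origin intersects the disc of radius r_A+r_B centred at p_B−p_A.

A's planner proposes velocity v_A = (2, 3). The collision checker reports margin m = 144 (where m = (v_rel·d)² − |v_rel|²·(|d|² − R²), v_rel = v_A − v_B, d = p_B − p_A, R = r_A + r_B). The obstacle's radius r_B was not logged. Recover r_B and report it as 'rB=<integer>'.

m = 144
d = (-21, -18);  v_rel = (-1, -2),  |v_rel|² = 5
v_rel×d = (-1)·(-18) − (-2)·(-21) = -24
since m = R²·5 − (-24)²:  R² = (576 + 144) / 5 = 144
R = √144 = 12  ⇒  r_B = 12 − 7 = 5

rB=5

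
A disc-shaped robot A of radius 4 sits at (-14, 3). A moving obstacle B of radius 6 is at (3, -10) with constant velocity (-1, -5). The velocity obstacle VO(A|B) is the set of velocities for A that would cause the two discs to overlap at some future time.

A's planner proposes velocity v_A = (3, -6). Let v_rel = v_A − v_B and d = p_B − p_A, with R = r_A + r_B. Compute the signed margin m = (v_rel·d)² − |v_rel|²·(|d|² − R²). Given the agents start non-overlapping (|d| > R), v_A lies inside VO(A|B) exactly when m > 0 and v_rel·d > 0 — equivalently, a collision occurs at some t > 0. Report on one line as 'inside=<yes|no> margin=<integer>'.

d = (17, -13),  |d|² = 458;  R = 4+6 = 10,  c = 458−10² = 358
v_rel = (4, -1),  |v_rel|² = 17;  v_rel·d = (4)·(17) + (-1)·(-13) = 81
17·t² − 162·t + 358 = 0  ⇒  m = 81² − 17·358 = 475
m = 475 > 0,  v_rel·d = 81 > 0  ⇒  inside

inside=yes margin=475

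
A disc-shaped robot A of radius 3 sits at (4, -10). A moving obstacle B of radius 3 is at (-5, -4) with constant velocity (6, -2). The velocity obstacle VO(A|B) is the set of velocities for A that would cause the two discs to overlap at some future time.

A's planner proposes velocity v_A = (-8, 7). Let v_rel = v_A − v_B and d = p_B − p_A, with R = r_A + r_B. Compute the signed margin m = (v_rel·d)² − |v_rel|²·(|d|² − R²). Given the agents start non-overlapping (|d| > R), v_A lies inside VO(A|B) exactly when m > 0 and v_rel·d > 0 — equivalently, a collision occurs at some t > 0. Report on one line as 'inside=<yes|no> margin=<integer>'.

d = (-9, 6),  |d|² = 117;  R = 3+3 = 6,  c = 117−6² = 81
v_rel = (-14, 9),  |v_rel|² = 277;  v_rel·d = (-14)·(-9) + (9)·(6) = 180
277·t² − 360·t + 81 = 0  ⇒  m = 180² − 277·81 = 9963
m = 9963 > 0,  v_rel·d = 180 > 0  ⇒  inside

inside=yes margin=9963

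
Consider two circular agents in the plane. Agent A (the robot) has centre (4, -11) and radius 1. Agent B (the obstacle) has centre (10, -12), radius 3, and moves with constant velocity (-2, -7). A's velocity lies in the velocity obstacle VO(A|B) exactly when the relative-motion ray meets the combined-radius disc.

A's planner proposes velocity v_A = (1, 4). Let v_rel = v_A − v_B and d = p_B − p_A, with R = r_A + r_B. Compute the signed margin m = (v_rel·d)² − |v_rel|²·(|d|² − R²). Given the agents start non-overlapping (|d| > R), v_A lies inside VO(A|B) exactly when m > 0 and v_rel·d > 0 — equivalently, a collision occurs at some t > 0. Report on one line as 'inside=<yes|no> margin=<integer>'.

d = (6, -1),  |d|² = 37;  R = 1+3 = 4,  c = 37−4² = 21
v_rel = (3, 11),  |v_rel|² = 130;  v_rel·d = (3)·(6) + (11)·(-1) = 7
130·t² − 14·t + 21 = 0  ⇒  m = 7² − 130·21 = -2681
m = -2681 < 0,  v_rel·d = 7 > 0  ⇒  outside

inside=no margin=-2681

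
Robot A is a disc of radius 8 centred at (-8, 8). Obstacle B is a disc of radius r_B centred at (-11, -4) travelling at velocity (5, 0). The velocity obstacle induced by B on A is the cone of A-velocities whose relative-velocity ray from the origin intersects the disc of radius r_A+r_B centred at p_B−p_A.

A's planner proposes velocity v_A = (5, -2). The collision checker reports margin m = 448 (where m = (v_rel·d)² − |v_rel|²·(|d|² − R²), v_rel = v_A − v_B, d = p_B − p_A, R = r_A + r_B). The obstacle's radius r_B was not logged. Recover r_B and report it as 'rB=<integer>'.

m = 448
d = (-3, -12);  v_rel = (0, -2),  |v_rel|² = 4
v_rel×d = (0)·(-12) − (-2)·(-3) = -6
since m = R²·4 − (-6)²:  R² = (36 + 448) / 4 = 121
R = √121 = 11  ⇒  r_B = 11 − 8 = 3

rB=3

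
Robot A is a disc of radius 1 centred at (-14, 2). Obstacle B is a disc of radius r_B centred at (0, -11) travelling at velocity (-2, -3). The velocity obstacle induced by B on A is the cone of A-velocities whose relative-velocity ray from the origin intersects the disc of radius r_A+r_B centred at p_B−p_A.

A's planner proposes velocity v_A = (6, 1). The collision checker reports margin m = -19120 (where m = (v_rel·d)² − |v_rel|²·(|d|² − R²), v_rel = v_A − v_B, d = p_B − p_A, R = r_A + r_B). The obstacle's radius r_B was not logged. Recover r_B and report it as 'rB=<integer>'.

m = -19120
d = (14, -13);  v_rel = (8, 4),  |v_rel|² = 80
v_rel×d = (8)·(-13) − (4)·(14) = -160
since m = R²·80 − (-160)²:  R² = (25600 + -19120) / 80 = 81
R = √81 = 9  ⇒  r_B = 9 − 1 = 8

rB=8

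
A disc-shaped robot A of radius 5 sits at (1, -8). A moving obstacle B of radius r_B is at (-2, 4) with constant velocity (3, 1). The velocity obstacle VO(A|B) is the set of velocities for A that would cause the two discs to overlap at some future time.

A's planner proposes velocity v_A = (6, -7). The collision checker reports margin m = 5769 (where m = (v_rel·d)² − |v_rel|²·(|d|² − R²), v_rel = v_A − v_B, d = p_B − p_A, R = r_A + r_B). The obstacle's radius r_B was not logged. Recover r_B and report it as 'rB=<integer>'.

m = 5769
d = (-3, 12);  v_rel = (3, -8),  |v_rel|² = 73
v_rel×d = (3)·(12) − (-8)·(-3) = 12
since m = R²·73 − 12²:  R² = (144 + 5769) / 73 = 81
R = √81 = 9  ⇒  r_B = 9 − 5 = 4

rB=4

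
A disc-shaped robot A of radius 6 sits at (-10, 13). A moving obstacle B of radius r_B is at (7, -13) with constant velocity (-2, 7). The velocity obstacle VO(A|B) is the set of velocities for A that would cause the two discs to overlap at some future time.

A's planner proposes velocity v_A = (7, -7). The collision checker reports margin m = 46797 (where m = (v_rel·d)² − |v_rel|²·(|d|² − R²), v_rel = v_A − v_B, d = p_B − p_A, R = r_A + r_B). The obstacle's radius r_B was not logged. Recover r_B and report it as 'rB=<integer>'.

m = 46797
d = (17, -26);  v_rel = (9, -14),  |v_rel|² = 277
v_rel×d = (9)·(-26) − (-14)·(17) = 4
since m = R²·277 − 4²:  R² = (16 + 46797) / 277 = 169
R = √169 = 13  ⇒  r_B = 13 − 6 = 7

rB=7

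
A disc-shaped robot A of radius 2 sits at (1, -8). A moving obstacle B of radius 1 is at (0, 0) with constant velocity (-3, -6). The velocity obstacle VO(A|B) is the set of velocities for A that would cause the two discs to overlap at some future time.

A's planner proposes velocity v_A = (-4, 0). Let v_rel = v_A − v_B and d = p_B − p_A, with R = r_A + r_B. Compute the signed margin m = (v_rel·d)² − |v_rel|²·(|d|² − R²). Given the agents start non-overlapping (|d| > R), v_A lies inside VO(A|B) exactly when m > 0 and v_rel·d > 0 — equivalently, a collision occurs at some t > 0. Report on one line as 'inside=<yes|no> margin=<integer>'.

d = (-1, 8),  |d|² = 65;  R = 2+1 = 3,  c = 65−3² = 56
v_rel = (-1, 6),  |v_rel|² = 37;  v_rel·d = (-1)·(-1) + (6)·(8) = 49
37·t² − 98·t + 56 = 0  ⇒  m = 49² − 37·56 = 329
m = 329 > 0,  v_rel·d = 49 > 0  ⇒  inside

inside=yes margin=329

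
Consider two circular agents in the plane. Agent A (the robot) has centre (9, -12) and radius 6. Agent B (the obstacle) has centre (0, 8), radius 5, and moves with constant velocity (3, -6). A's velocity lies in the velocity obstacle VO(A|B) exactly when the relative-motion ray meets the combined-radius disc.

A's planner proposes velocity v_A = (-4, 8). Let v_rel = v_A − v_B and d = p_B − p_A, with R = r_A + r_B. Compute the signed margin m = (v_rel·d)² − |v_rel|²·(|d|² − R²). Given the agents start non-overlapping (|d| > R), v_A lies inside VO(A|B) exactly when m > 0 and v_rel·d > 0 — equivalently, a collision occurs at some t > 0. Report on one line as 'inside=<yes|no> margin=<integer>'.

d = (-9, 20),  |d|² = 481;  R = 6+5 = 11,  c = 481−11² = 360
v_rel = (-7, 14),  |v_rel|² = 245;  v_rel·d = (-7)·(-9) + (14)·(20) = 343
245·t² − 686·t + 360 = 0  ⇒  m = 343² − 245·360 = 29449
m = 29449 > 0,  v_rel·d = 343 > 0  ⇒  inside

inside=yes margin=29449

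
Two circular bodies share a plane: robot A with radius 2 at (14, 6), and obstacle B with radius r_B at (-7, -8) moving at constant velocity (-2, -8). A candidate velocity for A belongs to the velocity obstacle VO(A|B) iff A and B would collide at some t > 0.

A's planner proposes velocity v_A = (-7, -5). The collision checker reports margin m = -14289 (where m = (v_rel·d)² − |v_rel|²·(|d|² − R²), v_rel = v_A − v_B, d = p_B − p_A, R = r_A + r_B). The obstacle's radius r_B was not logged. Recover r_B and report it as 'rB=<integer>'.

m = -14289
d = (-21, -14);  v_rel = (-5, 3),  |v_rel|² = 34
v_rel×d = (-5)·(-14) − (3)·(-21) = 133
since m = R²·34 − 133²:  R² = (17689 + -14289) / 34 = 100
R = √100 = 10  ⇒  r_B = 10 − 2 = 8

rB=8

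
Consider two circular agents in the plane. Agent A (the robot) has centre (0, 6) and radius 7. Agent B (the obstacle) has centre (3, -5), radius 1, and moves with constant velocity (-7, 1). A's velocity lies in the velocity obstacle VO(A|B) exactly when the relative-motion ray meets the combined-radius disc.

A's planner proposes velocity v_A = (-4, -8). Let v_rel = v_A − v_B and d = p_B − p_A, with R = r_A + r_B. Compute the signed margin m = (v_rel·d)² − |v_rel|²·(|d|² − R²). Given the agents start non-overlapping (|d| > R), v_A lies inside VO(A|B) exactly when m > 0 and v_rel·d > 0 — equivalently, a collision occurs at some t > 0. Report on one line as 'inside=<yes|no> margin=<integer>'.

d = (3, -11),  |d|² = 130;  R = 7+1 = 8,  c = 130−8² = 66
v_rel = (3, -9),  |v_rel|² = 90;  v_rel·d = (3)·(3) + (-9)·(-11) = 108
90·t² − 216·t + 66 = 0  ⇒  m = 108² − 90·66 = 5724
m = 5724 > 0,  v_rel·d = 108 > 0  ⇒  inside

inside=yes margin=5724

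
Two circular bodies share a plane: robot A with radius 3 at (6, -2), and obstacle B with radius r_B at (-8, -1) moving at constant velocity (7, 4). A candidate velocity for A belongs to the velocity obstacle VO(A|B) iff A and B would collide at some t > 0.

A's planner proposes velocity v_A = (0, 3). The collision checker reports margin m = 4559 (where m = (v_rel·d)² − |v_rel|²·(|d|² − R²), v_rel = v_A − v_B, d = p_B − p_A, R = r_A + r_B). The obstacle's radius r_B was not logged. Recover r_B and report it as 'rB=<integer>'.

m = 4559
d = (-14, 1);  v_rel = (-7, -1),  |v_rel|² = 50
v_rel×d = (-7)·(1) − (-1)·(-14) = -21
since m = R²·50 − (-21)²:  R² = (441 + 4559) / 50 = 100
R = √100 = 10  ⇒  r_B = 10 − 3 = 7

rB=7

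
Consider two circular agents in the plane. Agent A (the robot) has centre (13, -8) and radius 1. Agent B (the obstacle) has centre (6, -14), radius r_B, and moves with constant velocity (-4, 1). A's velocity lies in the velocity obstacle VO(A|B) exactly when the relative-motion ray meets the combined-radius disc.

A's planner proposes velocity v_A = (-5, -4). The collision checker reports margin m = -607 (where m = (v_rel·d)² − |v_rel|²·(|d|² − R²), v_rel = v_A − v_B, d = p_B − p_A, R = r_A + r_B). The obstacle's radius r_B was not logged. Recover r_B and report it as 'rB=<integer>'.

m = -607
d = (-7, -6);  v_rel = (-1, -5),  |v_rel|² = 26
v_rel×d = (-1)·(-6) − (-5)·(-7) = -29
since m = R²·26 − (-29)²:  R² = (841 + -607) / 26 = 9
R = √9 = 3  ⇒  r_B = 3 − 1 = 2

rB=2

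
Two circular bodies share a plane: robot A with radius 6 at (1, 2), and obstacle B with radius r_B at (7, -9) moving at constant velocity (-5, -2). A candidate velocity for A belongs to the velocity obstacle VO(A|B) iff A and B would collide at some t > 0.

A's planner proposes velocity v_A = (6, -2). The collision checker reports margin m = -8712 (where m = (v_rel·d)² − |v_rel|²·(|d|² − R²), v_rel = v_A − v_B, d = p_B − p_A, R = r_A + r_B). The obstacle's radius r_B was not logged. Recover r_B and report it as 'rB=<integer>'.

m = -8712
d = (6, -11);  v_rel = (11, 0),  |v_rel|² = 121
v_rel×d = (11)·(-11) − (0)·(6) = -121
since m = R²·121 − (-121)²:  R² = (14641 + -8712) / 121 = 49
R = √49 = 7  ⇒  r_B = 7 − 6 = 1

rB=1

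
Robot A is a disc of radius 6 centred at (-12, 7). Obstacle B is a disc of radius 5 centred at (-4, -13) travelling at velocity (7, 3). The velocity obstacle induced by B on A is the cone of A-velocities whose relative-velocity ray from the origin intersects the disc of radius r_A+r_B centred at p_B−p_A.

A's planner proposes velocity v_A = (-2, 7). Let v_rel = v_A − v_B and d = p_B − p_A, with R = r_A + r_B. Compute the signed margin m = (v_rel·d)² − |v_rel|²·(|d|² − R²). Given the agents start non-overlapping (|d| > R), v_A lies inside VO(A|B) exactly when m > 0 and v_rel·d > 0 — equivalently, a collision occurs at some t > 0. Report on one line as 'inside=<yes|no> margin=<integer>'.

d = (8, -20),  |d|² = 464;  R = 6+5 = 11,  c = 464−11² = 343
v_rel = (-9, 4),  |v_rel|² = 97;  v_rel·d = (-9)·(8) + (4)·(-20) = -152
97·t² + 304·t + 343 = 0  ⇒  m = (-152)² − 97·343 = -10167
m = -10167 < 0,  v_rel·d = -152 < 0  ⇒  outside

inside=no margin=-10167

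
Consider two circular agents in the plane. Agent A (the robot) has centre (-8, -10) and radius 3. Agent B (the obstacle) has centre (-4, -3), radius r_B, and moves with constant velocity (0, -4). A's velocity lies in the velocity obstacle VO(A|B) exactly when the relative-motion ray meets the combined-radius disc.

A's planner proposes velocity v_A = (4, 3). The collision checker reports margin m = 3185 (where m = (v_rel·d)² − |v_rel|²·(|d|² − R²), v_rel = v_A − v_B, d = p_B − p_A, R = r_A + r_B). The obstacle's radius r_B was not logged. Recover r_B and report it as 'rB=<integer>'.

m = 3185
d = (4, 7);  v_rel = (4, 7),  |v_rel|² = 65
v_rel×d = (4)·(7) − (7)·(4) = 0
since m = R²·65 − 0²:  R² = (0 + 3185) / 65 = 49
R = √49 = 7  ⇒  r_B = 7 − 3 = 4

rB=4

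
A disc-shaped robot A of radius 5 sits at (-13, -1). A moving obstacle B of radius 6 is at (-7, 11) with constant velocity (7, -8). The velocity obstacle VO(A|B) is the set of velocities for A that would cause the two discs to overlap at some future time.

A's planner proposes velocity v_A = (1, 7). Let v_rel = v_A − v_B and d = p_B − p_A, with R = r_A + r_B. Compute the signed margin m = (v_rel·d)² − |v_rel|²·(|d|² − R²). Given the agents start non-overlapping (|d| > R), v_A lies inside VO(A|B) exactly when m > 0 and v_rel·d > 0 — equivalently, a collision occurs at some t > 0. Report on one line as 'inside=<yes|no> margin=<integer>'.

d = (6, 12),  |d|² = 180;  R = 5+6 = 11,  c = 180−11² = 59
v_rel = (-6, 15),  |v_rel|² = 261;  v_rel·d = (-6)·(6) + (15)·(12) = 144
261·t² − 288·t + 59 = 0  ⇒  m = 144² − 261·59 = 5337
m = 5337 > 0,  v_rel·d = 144 > 0  ⇒  inside

inside=yes margin=5337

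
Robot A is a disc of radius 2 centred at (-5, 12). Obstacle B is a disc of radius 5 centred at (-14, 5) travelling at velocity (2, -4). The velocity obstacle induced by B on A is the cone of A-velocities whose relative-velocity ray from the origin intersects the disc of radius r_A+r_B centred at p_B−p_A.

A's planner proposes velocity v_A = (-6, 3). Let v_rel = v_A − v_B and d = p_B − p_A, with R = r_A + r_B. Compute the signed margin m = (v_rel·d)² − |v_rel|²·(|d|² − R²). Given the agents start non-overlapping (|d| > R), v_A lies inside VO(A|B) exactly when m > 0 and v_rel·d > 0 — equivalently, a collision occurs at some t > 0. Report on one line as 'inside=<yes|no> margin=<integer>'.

d = (-9, -7),  |d|² = 130;  R = 2+5 = 7,  c = 130−7² = 81
v_rel = (-8, 7),  |v_rel|² = 113;  v_rel·d = (-8)·(-9) + (7)·(-7) = 23
113·t² − 46·t + 81 = 0  ⇒  m = 23² − 113·81 = -8624
m = -8624 < 0,  v_rel·d = 23 > 0  ⇒  outside

inside=no margin=-8624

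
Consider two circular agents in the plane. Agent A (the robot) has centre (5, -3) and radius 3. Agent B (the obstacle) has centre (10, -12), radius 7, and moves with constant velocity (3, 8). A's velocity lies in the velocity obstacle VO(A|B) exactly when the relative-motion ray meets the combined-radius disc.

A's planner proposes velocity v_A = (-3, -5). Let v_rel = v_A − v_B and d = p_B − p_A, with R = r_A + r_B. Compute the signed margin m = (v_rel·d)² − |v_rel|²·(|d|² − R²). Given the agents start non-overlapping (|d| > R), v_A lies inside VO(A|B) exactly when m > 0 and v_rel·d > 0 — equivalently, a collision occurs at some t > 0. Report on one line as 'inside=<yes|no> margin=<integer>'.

d = (5, -9),  |d|² = 106;  R = 3+7 = 10,  c = 106−10² = 6
v_rel = (-6, -13),  |v_rel|² = 205;  v_rel·d = (-6)·(5) + (-13)·(-9) = 87
205·t² − 174·t + 6 = 0  ⇒  m = 87² − 205·6 = 6339
m = 6339 > 0,  v_rel·d = 87 > 0  ⇒  inside

inside=yes margin=6339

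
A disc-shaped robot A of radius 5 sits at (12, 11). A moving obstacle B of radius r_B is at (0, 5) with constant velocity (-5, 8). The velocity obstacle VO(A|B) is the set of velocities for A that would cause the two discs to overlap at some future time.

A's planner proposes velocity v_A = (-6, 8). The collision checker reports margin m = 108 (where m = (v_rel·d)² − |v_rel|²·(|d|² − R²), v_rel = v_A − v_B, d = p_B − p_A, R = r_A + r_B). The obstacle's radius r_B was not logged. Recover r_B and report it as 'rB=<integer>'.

m = 108
d = (-12, -6);  v_rel = (-1, 0),  |v_rel|² = 1
v_rel×d = (-1)·(-6) − (0)·(-12) = 6
since m = R²·1 − 6²:  R² = (36 + 108) / 1 = 144
R = √144 = 12  ⇒  r_B = 12 − 5 = 7

rB=7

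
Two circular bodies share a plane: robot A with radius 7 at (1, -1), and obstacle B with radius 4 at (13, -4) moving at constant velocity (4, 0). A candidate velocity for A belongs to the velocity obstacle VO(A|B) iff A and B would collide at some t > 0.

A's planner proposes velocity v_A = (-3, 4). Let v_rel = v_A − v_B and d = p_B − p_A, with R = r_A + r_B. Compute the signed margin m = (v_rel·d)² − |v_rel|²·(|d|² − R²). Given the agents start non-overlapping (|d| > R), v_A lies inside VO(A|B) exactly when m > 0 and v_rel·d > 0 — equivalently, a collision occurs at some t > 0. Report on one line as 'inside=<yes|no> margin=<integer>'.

d = (12, -3),  |d|² = 153;  R = 7+4 = 11,  c = 153−11² = 32
v_rel = (-7, 4),  |v_rel|² = 65;  v_rel·d = (-7)·(12) + (4)·(-3) = -96
65·t² + 192·t + 32 = 0  ⇒  m = (-96)² − 65·32 = 7136
m = 7136 > 0,  v_rel·d = -96 < 0  ⇒  outside

inside=no margin=7136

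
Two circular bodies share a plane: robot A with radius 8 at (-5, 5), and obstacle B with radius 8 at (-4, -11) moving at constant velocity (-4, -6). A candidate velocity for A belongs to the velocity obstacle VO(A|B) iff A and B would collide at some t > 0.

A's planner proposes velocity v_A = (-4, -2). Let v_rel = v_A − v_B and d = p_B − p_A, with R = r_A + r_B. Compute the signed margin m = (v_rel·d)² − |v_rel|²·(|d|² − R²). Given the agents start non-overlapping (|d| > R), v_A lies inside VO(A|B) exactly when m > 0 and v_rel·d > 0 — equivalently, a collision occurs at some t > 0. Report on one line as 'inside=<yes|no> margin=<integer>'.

d = (1, -16),  |d|² = 257;  R = 8+8 = 16,  c = 257−16² = 1
v_rel = (0, 4),  |v_rel|² = 16;  v_rel·d = (0)·(1) + (4)·(-16) = -64
16·t² + 128·t + 1 = 0  ⇒  m = (-64)² − 16·1 = 4080
m = 4080 > 0,  v_rel·d = -64 < 0  ⇒  outside

inside=no margin=4080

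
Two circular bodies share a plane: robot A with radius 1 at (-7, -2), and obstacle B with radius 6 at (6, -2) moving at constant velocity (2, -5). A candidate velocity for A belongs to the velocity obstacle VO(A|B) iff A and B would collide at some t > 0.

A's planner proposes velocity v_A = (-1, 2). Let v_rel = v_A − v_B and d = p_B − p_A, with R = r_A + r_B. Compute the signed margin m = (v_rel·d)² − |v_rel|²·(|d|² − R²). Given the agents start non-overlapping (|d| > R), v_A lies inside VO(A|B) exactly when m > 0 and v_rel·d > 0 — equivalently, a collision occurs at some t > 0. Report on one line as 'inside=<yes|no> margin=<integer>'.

d = (13, 0),  |d|² = 169;  R = 1+6 = 7,  c = 169−7² = 120
v_rel = (-3, 7),  |v_rel|² = 58;  v_rel·d = (-3)·(13) + (7)·(0) = -39
58·t² + 78·t + 120 = 0  ⇒  m = (-39)² − 58·120 = -5439
m = -5439 < 0,  v_rel·d = -39 < 0  ⇒  outside

inside=no margin=-5439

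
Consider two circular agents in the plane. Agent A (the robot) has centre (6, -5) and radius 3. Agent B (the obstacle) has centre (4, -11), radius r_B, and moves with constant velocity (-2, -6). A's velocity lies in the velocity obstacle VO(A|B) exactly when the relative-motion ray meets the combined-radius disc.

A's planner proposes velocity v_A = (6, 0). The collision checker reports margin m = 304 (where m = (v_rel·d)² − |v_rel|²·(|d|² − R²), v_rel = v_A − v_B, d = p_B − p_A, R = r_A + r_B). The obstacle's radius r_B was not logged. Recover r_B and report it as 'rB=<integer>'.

m = 304
d = (-2, -6);  v_rel = (8, 6),  |v_rel|² = 100
v_rel×d = (8)·(-6) − (6)·(-2) = -36
since m = R²·100 − (-36)²:  R² = (1296 + 304) / 100 = 16
R = √16 = 4  ⇒  r_B = 4 − 3 = 1

rB=1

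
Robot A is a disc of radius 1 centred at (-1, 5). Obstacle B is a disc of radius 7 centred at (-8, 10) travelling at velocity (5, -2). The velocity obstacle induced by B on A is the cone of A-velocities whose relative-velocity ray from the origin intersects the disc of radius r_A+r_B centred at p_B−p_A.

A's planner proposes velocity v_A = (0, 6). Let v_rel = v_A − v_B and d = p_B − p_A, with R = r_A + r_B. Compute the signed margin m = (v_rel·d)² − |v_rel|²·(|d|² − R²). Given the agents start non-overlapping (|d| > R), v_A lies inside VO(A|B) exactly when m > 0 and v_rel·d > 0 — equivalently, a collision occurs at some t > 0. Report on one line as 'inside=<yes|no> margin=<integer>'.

d = (-7, 5),  |d|² = 74;  R = 1+7 = 8,  c = 74−8² = 10
v_rel = (-5, 8),  |v_rel|² = 89;  v_rel·d = (-5)·(-7) + (8)·(5) = 75
89·t² − 150·t + 10 = 0  ⇒  m = 75² − 89·10 = 4735
m = 4735 > 0,  v_rel·d = 75 > 0  ⇒  inside

inside=yes margin=4735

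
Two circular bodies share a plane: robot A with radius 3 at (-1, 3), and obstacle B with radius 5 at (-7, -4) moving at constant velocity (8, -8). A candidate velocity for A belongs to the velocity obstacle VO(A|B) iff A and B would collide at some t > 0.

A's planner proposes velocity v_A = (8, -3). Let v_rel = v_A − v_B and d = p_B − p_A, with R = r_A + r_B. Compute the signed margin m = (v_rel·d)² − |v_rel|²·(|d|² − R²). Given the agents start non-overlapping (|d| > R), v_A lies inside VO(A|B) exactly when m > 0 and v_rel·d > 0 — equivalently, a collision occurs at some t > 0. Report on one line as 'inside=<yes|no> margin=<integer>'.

d = (-6, -7),  |d|² = 85;  R = 3+5 = 8,  c = 85−8² = 21
v_rel = (0, 5),  |v_rel|² = 25;  v_rel·d = (0)·(-6) + (5)·(-7) = -35
25·t² + 70·t + 21 = 0  ⇒  m = (-35)² − 25·21 = 700
m = 700 > 0,  v_rel·d = -35 < 0  ⇒  outside

inside=no margin=700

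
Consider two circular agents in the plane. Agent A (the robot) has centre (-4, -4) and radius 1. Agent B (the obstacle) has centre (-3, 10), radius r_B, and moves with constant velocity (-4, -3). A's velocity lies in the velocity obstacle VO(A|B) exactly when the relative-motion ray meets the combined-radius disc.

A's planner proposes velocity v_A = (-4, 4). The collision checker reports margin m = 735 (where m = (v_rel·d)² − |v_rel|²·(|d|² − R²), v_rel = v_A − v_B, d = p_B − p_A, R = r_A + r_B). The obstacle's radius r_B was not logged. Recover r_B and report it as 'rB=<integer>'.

m = 735
d = (1, 14);  v_rel = (0, 7),  |v_rel|² = 49
v_rel×d = (0)·(14) − (7)·(1) = -7
since m = R²·49 − (-7)²:  R² = (49 + 735) / 49 = 16
R = √16 = 4  ⇒  r_B = 4 − 1 = 3

rB=3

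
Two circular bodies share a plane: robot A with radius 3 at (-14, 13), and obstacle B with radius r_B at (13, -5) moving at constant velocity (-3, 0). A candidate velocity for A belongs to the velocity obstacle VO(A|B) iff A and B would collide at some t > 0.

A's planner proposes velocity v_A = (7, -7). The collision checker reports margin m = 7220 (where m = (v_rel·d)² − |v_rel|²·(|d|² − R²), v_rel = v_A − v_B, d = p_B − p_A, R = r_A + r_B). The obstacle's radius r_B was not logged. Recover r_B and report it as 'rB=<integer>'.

m = 7220
d = (27, -18);  v_rel = (10, -7),  |v_rel|² = 149
v_rel×d = (10)·(-18) − (-7)·(27) = 9
since m = R²·149 − 9²:  R² = (81 + 7220) / 149 = 49
R = √49 = 7  ⇒  r_B = 7 − 3 = 4

rB=4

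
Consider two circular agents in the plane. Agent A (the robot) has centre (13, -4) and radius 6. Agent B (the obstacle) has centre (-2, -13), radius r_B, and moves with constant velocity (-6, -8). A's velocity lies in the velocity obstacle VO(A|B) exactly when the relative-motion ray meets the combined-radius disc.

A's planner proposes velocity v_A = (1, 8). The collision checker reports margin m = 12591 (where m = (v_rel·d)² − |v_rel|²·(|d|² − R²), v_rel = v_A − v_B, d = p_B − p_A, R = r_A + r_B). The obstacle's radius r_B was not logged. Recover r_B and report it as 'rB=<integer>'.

m = 12591
d = (-15, -9);  v_rel = (7, 16),  |v_rel|² = 305
v_rel×d = (7)·(-9) − (16)·(-15) = 177
since m = R²·305 − 177²:  R² = (31329 + 12591) / 305 = 144
R = √144 = 12  ⇒  r_B = 12 − 6 = 6

rB=6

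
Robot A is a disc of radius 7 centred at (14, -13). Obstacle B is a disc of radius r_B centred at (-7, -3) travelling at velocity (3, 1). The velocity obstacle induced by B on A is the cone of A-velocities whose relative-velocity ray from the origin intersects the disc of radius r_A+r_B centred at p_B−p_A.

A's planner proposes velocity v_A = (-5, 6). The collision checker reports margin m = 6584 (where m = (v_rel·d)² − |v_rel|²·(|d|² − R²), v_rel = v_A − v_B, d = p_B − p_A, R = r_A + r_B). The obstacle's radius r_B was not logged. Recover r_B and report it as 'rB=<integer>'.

m = 6584
d = (-21, 10);  v_rel = (-8, 5),  |v_rel|² = 89
v_rel×d = (-8)·(10) − (5)·(-21) = 25
since m = R²·89 − 25²:  R² = (625 + 6584) / 89 = 81
R = √81 = 9  ⇒  r_B = 9 − 7 = 2

rB=2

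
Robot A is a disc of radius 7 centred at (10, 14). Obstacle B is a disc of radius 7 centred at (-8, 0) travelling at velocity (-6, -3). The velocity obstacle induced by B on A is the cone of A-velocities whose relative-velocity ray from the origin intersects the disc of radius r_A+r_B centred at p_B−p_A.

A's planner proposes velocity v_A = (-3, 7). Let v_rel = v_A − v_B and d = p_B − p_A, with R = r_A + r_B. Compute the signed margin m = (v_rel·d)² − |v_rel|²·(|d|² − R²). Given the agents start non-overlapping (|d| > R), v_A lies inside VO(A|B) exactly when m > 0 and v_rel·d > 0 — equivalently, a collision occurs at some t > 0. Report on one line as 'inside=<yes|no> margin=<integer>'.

d = (-18, -14),  |d|² = 520;  R = 7+7 = 14,  c = 520−14² = 324
v_rel = (3, 10),  |v_rel|² = 109;  v_rel·d = (3)·(-18) + (10)·(-14) = -194
109·t² + 388·t + 324 = 0  ⇒  m = (-194)² − 109·324 = 2320
m = 2320 > 0,  v_rel·d = -194 < 0  ⇒  outside

inside=no margin=2320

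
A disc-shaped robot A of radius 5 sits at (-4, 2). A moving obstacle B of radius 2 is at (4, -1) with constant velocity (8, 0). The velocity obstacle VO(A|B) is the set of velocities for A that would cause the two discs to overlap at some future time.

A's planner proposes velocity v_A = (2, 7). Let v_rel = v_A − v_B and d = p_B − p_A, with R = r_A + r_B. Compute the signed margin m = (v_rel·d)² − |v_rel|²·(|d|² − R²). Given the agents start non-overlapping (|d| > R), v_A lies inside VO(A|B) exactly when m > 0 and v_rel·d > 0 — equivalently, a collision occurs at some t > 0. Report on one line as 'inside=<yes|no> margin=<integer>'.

d = (8, -3),  |d|² = 73;  R = 5+2 = 7,  c = 73−7² = 24
v_rel = (-6, 7),  |v_rel|² = 85;  v_rel·d = (-6)·(8) + (7)·(-3) = -69
85·t² + 138·t + 24 = 0  ⇒  m = (-69)² − 85·24 = 2721
m = 2721 > 0,  v_rel·d = -69 < 0  ⇒  outside

inside=no margin=2721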